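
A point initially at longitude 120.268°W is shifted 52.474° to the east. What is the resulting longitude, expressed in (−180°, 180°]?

67.794°W

Start at -120.268°; shift +52.474° → -67.794°.
-67.794° already lies in (−180°, 180°].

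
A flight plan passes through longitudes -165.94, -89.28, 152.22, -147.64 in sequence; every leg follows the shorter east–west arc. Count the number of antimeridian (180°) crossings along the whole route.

2

Leg 1: -165.94° → -89.28°, shortest Δλ = 76.66° (east) — does not cross 180°.
Leg 2: -89.28° → +152.22°, shortest Δλ = -118.5° (west) — crosses 180°.
Leg 3: +152.22° → -147.64°, shortest Δλ = 60.14° (east) — crosses 180°.
Total crossings: 2.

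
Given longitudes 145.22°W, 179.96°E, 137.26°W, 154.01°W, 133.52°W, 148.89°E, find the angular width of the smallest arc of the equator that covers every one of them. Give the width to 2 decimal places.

77.59°

Sort the longitudes: -154.01°, -145.22°, -137.26°, -133.52°, +148.89°, +179.96°.
Eastward gaps between consecutive values (wrapping around): 8.79°, 7.96°, 3.74°, 282.41°, 31.07°, 26.03°.
Largest gap = 282.41° ⇒ minimal covering band is its complement: 360° − 282.41° = 77.59°.
Band runs from +148.89° eastward to -133.52°, crossing the antimeridian.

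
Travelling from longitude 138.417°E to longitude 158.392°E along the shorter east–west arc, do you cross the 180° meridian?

No

Signed shortest Δλ = ((158.392 − 138.417 + 180) mod 360) − 180 = 19.975°.
Going east by 19.975° from +138.417° reaches +158.392° without touching 180°.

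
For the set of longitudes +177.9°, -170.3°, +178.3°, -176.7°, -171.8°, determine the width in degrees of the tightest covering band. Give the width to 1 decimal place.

11.8°

Sort the longitudes: -176.7°, -171.8°, -170.3°, +177.9°, +178.3°.
Eastward gaps between consecutive values (wrapping around): 4.9°, 1.5°, 348.2°, 0.4°, 5.0°.
Largest gap = 348.2° ⇒ minimal covering band is its complement: 360° − 348.2° = 11.8°.
Band runs from +177.9° eastward to -170.3°, crossing the antimeridian.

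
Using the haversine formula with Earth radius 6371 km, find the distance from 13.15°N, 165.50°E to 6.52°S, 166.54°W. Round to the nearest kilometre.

Δλ = -166.54 − 165.50 = -332.04°; wrapped into (−180°, 180°]: 27.96°.
Δφ = -6.52 − 13.15 = -19.67°.
a = sin²(Δφ/2) + cos φ₁ · cos φ₂ · sin²(Δλ/2) = 0.085641.
c = 2·atan2(√a, √(1−a)) = 0.59398 rad → d = 6371·c ≈ 3784.27 km.

3784 km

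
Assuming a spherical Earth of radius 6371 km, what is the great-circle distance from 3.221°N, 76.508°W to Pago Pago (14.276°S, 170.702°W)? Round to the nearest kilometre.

Δλ = -170.702 − -76.508 = -94.194°.
Δφ = -14.276 − 3.221 = -17.497°.
a = sin²(Δφ/2) + cos φ₁ · cos φ₂ · sin²(Δλ/2) = 0.542309.
c = 2·atan2(√a, √(1−a)) = 1.65552 rad → d = 6371·c ≈ 10547.30 km.

10547 km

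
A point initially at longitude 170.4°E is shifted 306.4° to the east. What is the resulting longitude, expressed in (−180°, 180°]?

Start at +170.4°; shift +306.4° → +476.8°.
+476.8° lies outside (−180°, 180°]; subtract 360° → +116.8°.

116.8°E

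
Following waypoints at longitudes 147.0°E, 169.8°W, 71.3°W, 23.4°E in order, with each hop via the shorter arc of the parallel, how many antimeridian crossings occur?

1

Leg 1: +147.0° → -169.8°, shortest Δλ = 43.2° (east) — crosses 180°.
Leg 2: -169.8° → -71.3°, shortest Δλ = 98.5° (east) — does not cross 180°.
Leg 3: -71.3° → +23.4°, shortest Δλ = 94.7° (east) — does not cross 180°.
Total crossings: 1.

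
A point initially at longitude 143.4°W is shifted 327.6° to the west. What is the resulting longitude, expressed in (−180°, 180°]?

111.0°W

Start at -143.4°; shift −327.6° → -471.0°.
-471.0° lies outside (−180°, 180°]; add 360° → -111.0°.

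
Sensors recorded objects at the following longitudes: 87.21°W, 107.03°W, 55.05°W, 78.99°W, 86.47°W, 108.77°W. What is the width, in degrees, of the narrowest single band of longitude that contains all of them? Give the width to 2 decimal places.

53.72°

Sort the longitudes: -108.77°, -107.03°, -87.21°, -86.47°, -78.99°, -55.05°.
Eastward gaps between consecutive values (wrapping around): 1.74°, 19.82°, 0.74°, 7.48°, 23.94°, 306.28°.
Largest gap = 306.28° ⇒ minimal covering band is its complement: 360° − 306.28° = 53.72°.
Band runs from -108.77° eastward to -55.05°.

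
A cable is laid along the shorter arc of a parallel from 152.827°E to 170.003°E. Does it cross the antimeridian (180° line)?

Signed shortest Δλ = ((170.003 − 152.827 + 180) mod 360) − 180 = 17.176°.
Going east by 17.176° from +152.827° reaches +170.003° without touching 180°.

No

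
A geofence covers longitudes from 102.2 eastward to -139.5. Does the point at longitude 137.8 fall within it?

Band width going east from +102.2° to -139.5°: ((-139.5 − 102.2) mod 360) = 118.3°.
Offset of +137.8° east of the west edge: ((137.8 − 102.2) mod 360) = 35.6°.
35.6° ≤ 118.3° ⇒ inside.

Yes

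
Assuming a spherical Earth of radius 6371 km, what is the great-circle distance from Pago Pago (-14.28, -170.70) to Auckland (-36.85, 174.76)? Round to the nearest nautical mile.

Δλ = 174.76 − -170.70 = 345.46°; wrapped into (−180°, 180°]: -14.54°.
Δφ = -36.85 − -14.28 = -22.57°.
a = sin²(Δφ/2) + cos φ₁ · cos φ₂ · sin²(Δλ/2) = 0.050713.
c = 2·atan2(√a, √(1−a)) = 0.45429 rad → d = 6371·c ≈ 2894.26 km ≈ 1562.77 nmi.

1563 nmi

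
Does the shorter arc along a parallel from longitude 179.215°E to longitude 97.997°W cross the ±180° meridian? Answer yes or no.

Naïve |-97.997 − 179.215| = 277.212° > 180°, so the shorter arc goes the other way round — across 180°.
Signed shortest Δλ = ((-97.997 − 179.215 + 180) mod 360) − 180 = 82.788°.
Going east by 82.788° from +179.215° passes through 180° before reaching -97.997°.

Yes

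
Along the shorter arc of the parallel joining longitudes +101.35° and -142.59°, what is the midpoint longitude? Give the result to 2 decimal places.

Signed shortest Δλ from +101.35° to -142.59° is +116.06°.
Midpoint longitude = +101.35° + (+116.06°)/2 = +101.35° + 58.03° = +159.38°.
(The naïve average (+101.35 + -142.59)/2 = -20.62° is on the wrong side of the globe.)

+159.38°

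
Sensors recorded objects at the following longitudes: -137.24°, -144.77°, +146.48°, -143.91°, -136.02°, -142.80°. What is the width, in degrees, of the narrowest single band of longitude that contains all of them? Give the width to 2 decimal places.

Sort the longitudes: -144.77°, -143.91°, -142.80°, -137.24°, -136.02°, +146.48°.
Eastward gaps between consecutive values (wrapping around): 0.86°, 1.11°, 5.56°, 1.22°, 282.50°, 68.75°.
Largest gap = 282.50° ⇒ minimal covering band is its complement: 360° − 282.50° = 77.50°.
Band runs from +146.48° eastward to -136.02°, crossing the antimeridian.

77.50°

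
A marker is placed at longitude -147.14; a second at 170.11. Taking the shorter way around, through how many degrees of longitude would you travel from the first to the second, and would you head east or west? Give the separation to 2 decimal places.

Raw difference: 170.11 − -147.14 = 317.25°.
Normalise into (−180°, 180°]: 317.25° − 360° = -42.75°.
Negative ⇒ the second point lies to the west; separation 42.75°.

42.75° west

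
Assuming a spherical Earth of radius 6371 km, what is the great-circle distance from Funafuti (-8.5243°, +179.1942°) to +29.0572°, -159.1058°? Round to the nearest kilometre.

4783 km

Δλ = -159.1058 − 179.1942 = -338.3000°; wrapped into (−180°, 180°]: 21.7000°.
Δφ = 29.0572 − -8.5243 = 37.5815°.
a = sin²(Δφ/2) + cos φ₁ · cos φ₂ · sin²(Δλ/2) = 0.134388.
c = 2·atan2(√a, √(1−a)) = 0.75068 rad → d = 6371·c ≈ 4782.60 km.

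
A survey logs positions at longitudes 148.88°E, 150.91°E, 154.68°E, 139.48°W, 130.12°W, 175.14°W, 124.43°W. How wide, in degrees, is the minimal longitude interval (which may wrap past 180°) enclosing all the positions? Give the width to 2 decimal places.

Sort the longitudes: -175.14°, -139.48°, -130.12°, -124.43°, +148.88°, +150.91°, +154.68°.
Eastward gaps between consecutive values (wrapping around): 35.66°, 9.36°, 5.69°, 273.31°, 2.03°, 3.77°, 30.18°.
Largest gap = 273.31° ⇒ minimal covering band is its complement: 360° − 273.31° = 86.69°.
Band runs from +148.88° eastward to -124.43°, crossing the antimeridian.

86.69°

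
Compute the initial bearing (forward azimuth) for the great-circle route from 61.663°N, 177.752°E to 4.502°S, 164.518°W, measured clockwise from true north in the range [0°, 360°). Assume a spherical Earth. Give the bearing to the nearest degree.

Δλ = -164.518 − 177.752 = -342.270°; wrapped into (−180°, 180°]: 17.730°.
θ = atan2( sin Δλ · cos φ₂ , cos φ₁ · sin φ₂ − sin φ₁ · cos φ₂ · cos Δλ )
  = atan2(0.30359, -0.87304) = 160.825° → normalised to [0°, 360°): 160.825°.

161°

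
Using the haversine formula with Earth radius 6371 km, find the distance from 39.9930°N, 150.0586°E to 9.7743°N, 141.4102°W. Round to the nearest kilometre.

Δλ = -141.4102 − 150.0586 = -291.4688°; wrapped into (−180°, 180°]: 68.5312°.
Δφ = 9.7743 − 39.9930 = -30.2187°.
a = sin²(Δφ/2) + cos φ₁ · cos φ₂ · sin²(Δλ/2) = 0.307282.
c = 2·atan2(√a, √(1−a)) = 1.17512 rad → d = 6371·c ≈ 7486.67 km.

7487 km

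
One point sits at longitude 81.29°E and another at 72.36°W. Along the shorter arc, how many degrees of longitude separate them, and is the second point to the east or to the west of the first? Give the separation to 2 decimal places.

153.65° west

Raw difference: -72.36 − 81.29 = -153.65°.
Normalise into (−180°, 180°]: -153.65° stays -153.65°.
Negative ⇒ the second point lies to the west; separation 153.65°.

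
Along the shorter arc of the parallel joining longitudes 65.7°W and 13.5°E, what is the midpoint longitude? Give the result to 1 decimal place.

26.1°W

Signed shortest Δλ from -65.7° to +13.5° is +79.2°.
Midpoint longitude = -65.7° + (+79.2°)/2 = -65.7° + 39.6° = -26.1°.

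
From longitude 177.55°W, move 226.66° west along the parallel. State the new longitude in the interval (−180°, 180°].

44.21°W

Start at -177.55°; shift −226.66° → -404.21°.
-404.21° lies outside (−180°, 180°]; add 360° → -44.21°.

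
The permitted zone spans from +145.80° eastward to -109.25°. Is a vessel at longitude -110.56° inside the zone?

Band width going east from +145.80° to -109.25°: ((-109.25 − 145.80) mod 360) = 104.95°.
Offset of -110.56° east of the west edge: ((-110.56 − 145.80) mod 360) = 103.64°.
103.64° ≤ 104.95° ⇒ inside.

Yes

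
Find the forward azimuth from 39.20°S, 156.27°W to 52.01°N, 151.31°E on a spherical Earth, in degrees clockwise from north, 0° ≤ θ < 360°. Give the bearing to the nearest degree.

330°

Δλ = 151.31 − -156.27 = 307.58°; wrapped into (−180°, 180°]: -52.42°.
θ = atan2( sin Δλ · cos φ₂ , cos φ₁ · sin φ₂ − sin φ₁ · cos φ₂ · cos Δλ )
  = atan2(-0.48780, 0.84800) = -29.909° → normalised to [0°, 360°): 330.091°.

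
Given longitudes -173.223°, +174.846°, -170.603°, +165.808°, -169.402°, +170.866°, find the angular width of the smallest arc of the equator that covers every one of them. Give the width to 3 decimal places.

24.790°

Sort the longitudes: -173.223°, -170.603°, -169.402°, +165.808°, +170.866°, +174.846°.
Eastward gaps between consecutive values (wrapping around): 2.620°, 1.201°, 335.210°, 5.058°, 3.980°, 11.931°.
Largest gap = 335.210° ⇒ minimal covering band is its complement: 360° − 335.210° = 24.790°.
Band runs from +165.808° eastward to -169.402°, crossing the antimeridian.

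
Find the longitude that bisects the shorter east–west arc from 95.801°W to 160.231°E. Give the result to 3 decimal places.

Signed shortest Δλ from -95.801° to +160.231° is -103.968°.
Midpoint longitude = -95.801° + (-103.968°)/2 = -95.801° − 51.984° = -147.785°.
(The naïve average (-95.801 + +160.231)/2 = 32.215° is on the wrong side of the globe.)

147.785°W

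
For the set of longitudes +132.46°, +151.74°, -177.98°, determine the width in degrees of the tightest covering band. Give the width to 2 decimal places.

49.56°

Sort the longitudes: -177.98°, +132.46°, +151.74°.
Eastward gaps between consecutive values (wrapping around): 310.44°, 19.28°, 30.28°.
Largest gap = 310.44° ⇒ minimal covering band is its complement: 360° − 310.44° = 49.56°.
Band runs from +132.46° eastward to -177.98°, crossing the antimeridian.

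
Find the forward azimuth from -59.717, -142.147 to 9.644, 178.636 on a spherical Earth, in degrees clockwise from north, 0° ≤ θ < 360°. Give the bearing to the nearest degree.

320°

Δλ = 178.636 − -142.147 = 320.783°; wrapped into (−180°, 180°]: -39.217°.
θ = atan2( sin Δλ · cos φ₂ , cos φ₁ · sin φ₂ − sin φ₁ · cos φ₂ · cos Δλ )
  = atan2(-0.62332, 0.74406) = -39.954° → normalised to [0°, 360°): 320.046°.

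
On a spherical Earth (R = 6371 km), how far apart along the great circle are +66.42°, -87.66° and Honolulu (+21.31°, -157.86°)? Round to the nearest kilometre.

Δλ = -157.86 − -87.66 = -70.20°.
Δφ = 21.31 − 66.42 = -45.11°.
a = sin²(Δφ/2) + cos φ₁ · cos φ₂ · sin²(Δλ/2) = 0.270345.
c = 2·atan2(√a, √(1−a)) = 1.09358 rad → d = 6371·c ≈ 6967.19 km.

6967 km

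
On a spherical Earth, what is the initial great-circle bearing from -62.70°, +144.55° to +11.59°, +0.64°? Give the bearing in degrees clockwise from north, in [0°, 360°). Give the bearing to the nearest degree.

Δλ = 0.64 − 144.55 = -143.91°.
θ = atan2( sin Δλ · cos φ₂ , cos φ₁ · sin φ₂ − sin φ₁ · cos φ₂ · cos Δλ )
  = atan2(-0.57704, -0.61130) = -136.651° → normalised to [0°, 360°): 223.349°.

223°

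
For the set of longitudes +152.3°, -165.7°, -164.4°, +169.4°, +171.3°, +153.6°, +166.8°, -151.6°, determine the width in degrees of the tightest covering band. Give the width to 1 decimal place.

56.1°

Sort the longitudes: -165.7°, -164.4°, -151.6°, +152.3°, +153.6°, +166.8°, +169.4°, +171.3°.
Eastward gaps between consecutive values (wrapping around): 1.3°, 12.8°, 303.9°, 1.3°, 13.2°, 2.6°, 1.9°, 23.0°.
Largest gap = 303.9° ⇒ minimal covering band is its complement: 360° − 303.9° = 56.1°.
Band runs from +152.3° eastward to -151.6°, crossing the antimeridian.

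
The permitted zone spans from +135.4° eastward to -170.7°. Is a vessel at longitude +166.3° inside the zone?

Band width going east from +135.4° to -170.7°: ((-170.7 − 135.4) mod 360) = 53.9°.
Offset of +166.3° east of the west edge: ((166.3 − 135.4) mod 360) = 30.9°.
30.9° ≤ 53.9° ⇒ inside.

Yes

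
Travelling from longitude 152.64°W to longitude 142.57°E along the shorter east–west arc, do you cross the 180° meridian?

Yes

Naïve |142.57 − -152.64| = 295.21° > 180°, so the shorter arc goes the other way round — across 180°.
Signed shortest Δλ = ((142.57 − -152.64 + 180) mod 360) − 180 = -64.79°.
Going west by 64.79° from -152.64° passes through 180° before reaching +142.57°.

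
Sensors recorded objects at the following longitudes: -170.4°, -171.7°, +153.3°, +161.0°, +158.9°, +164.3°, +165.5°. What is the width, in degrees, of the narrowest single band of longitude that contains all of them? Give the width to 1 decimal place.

Sort the longitudes: -171.7°, -170.4°, +153.3°, +158.9°, +161.0°, +164.3°, +165.5°.
Eastward gaps between consecutive values (wrapping around): 1.3°, 323.7°, 5.6°, 2.1°, 3.3°, 1.2°, 22.8°.
Largest gap = 323.7° ⇒ minimal covering band is its complement: 360° − 323.7° = 36.3°.
Band runs from +153.3° eastward to -170.4°, crossing the antimeridian.

36.3°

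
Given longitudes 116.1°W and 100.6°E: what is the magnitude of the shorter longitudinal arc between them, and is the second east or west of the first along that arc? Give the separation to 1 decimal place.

143.3° west

Raw difference: 100.6 − -116.1 = 216.7°.
Normalise into (−180°, 180°]: 216.7° − 360° = -143.3°.
Negative ⇒ the second point lies to the west; separation 143.3°.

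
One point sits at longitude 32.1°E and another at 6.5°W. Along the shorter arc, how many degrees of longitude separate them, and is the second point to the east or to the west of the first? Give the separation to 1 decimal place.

38.6° west

Raw difference: -6.5 − 32.1 = -38.6°.
Normalise into (−180°, 180°]: -38.6° stays -38.6°.
Negative ⇒ the second point lies to the west; separation 38.6°.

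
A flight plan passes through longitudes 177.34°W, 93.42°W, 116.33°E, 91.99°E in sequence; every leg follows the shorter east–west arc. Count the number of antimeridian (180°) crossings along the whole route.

1

Leg 1: -177.34° → -93.42°, shortest Δλ = 83.92° (east) — does not cross 180°.
Leg 2: -93.42° → +116.33°, shortest Δλ = -150.25° (west) — crosses 180°.
Leg 3: +116.33° → +91.99°, shortest Δλ = -24.34° (west) — does not cross 180°.
Total crossings: 1.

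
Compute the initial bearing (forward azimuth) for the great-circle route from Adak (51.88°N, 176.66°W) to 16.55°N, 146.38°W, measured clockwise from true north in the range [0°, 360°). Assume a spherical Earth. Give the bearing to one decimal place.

Δλ = -146.38 − -176.66 = 30.28°.
θ = atan2( sin Δλ · cos φ₂ , cos φ₁ · sin φ₂ − sin φ₁ · cos φ₂ · cos Δλ )
  = atan2(0.48334, -0.47540) = 134.526° → normalised to [0°, 360°): 134.526°.

134.5°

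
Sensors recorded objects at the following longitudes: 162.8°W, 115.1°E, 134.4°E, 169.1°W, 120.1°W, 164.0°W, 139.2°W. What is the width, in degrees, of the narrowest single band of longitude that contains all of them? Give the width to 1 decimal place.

124.8°

Sort the longitudes: -169.1°, -164.0°, -162.8°, -139.2°, -120.1°, +115.1°, +134.4°.
Eastward gaps between consecutive values (wrapping around): 5.1°, 1.2°, 23.6°, 19.1°, 235.2°, 19.3°, 56.5°.
Largest gap = 235.2° ⇒ minimal covering band is its complement: 360° − 235.2° = 124.8°.
Band runs from +115.1° eastward to -120.1°, crossing the antimeridian.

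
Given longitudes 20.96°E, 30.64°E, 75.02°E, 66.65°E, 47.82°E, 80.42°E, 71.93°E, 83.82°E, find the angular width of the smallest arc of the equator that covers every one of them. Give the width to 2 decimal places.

Sort the longitudes: +20.96°, +30.64°, +47.82°, +66.65°, +71.93°, +75.02°, +80.42°, +83.82°.
Eastward gaps between consecutive values (wrapping around): 9.68°, 17.18°, 18.83°, 5.28°, 3.09°, 5.40°, 3.40°, 297.14°.
Largest gap = 297.14° ⇒ minimal covering band is its complement: 360° − 297.14° = 62.86°.
Band runs from +20.96° eastward to +83.82°.

62.86°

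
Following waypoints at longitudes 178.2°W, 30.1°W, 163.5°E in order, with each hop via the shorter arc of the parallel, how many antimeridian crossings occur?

Leg 1: -178.2° → -30.1°, shortest Δλ = 148.1° (east) — does not cross 180°.
Leg 2: -30.1° → +163.5°, shortest Δλ = -166.4° (west) — crosses 180°.
Total crossings: 1.

1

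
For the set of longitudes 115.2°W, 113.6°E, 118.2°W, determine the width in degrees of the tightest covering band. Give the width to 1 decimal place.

Sort the longitudes: -118.2°, -115.2°, +113.6°.
Eastward gaps between consecutive values (wrapping around): 3.0°, 228.8°, 128.2°.
Largest gap = 228.8° ⇒ minimal covering band is its complement: 360° − 228.8° = 131.2°.
Band runs from +113.6° eastward to -115.2°, crossing the antimeridian.

131.2°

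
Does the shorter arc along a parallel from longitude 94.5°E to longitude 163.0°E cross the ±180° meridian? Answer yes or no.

No

Signed shortest Δλ = ((163.0 − 94.5 + 180) mod 360) − 180 = 68.5°.
Going east by 68.5° from +94.5° reaches +163.0° without touching 180°.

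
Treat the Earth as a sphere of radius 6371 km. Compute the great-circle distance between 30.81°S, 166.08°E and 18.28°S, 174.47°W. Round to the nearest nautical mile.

Δλ = -174.47 − 166.08 = -340.55°; wrapped into (−180°, 180°]: 19.45°.
Δφ = -18.28 − -30.81 = 12.53°.
a = sin²(Δφ/2) + cos φ₁ · cos φ₂ · sin²(Δλ/2) = 0.035179.
c = 2·atan2(√a, √(1−a)) = 0.37736 rad → d = 6371·c ≈ 2404.13 km ≈ 1298.13 nmi.

1298 nmi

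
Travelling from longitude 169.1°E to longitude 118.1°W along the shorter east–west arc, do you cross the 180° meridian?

Naïve |-118.1 − 169.1| = 287.2° > 180°, so the shorter arc goes the other way round — across 180°.
Signed shortest Δλ = ((-118.1 − 169.1 + 180) mod 360) − 180 = 72.8°.
Going east by 72.8° from +169.1° passes through 180° before reaching -118.1°.

Yes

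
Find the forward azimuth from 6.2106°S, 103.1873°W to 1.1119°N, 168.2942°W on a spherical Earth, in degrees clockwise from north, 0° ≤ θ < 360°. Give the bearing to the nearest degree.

274°

Δλ = -168.2942 − -103.1873 = -65.1069°.
θ = atan2( sin Δλ · cos φ₂ , cos φ₁ · sin φ₂ − sin φ₁ · cos φ₂ · cos Δλ )
  = atan2(-0.90692, 0.06482) = -85.912° → normalised to [0°, 360°): 274.088°.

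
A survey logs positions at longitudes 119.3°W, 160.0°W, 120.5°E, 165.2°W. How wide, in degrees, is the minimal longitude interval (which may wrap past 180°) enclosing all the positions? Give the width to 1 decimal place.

Sort the longitudes: -165.2°, -160.0°, -119.3°, +120.5°.
Eastward gaps between consecutive values (wrapping around): 5.2°, 40.7°, 239.8°, 74.3°.
Largest gap = 239.8° ⇒ minimal covering band is its complement: 360° − 239.8° = 120.2°.
Band runs from +120.5° eastward to -119.3°, crossing the antimeridian.

120.2°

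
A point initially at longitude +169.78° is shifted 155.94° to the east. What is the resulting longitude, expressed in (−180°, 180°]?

Start at +169.78°; shift +155.94° → +325.72°.
+325.72° lies outside (−180°, 180°]; subtract 360° → -34.28°.

-34.28°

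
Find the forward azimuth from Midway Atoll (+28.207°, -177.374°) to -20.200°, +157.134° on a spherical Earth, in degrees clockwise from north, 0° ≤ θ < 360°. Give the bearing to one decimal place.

Δλ = 157.134 − -177.374 = 334.508°; wrapped into (−180°, 180°]: -25.492°.
θ = atan2( sin Δλ · cos φ₂ , cos φ₁ · sin φ₂ − sin φ₁ · cos φ₂ · cos Δλ )
  = atan2(-0.40391, -0.70469) = -150.180° → normalised to [0°, 360°): 209.820°.

209.8°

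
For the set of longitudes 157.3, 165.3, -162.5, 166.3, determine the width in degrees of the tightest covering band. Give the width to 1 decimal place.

40.2°

Sort the longitudes: -162.5°, +157.3°, +165.3°, +166.3°.
Eastward gaps between consecutive values (wrapping around): 319.8°, 8.0°, 1.0°, 31.2°.
Largest gap = 319.8° ⇒ minimal covering band is its complement: 360° − 319.8° = 40.2°.
Band runs from +157.3° eastward to -162.5°, crossing the antimeridian.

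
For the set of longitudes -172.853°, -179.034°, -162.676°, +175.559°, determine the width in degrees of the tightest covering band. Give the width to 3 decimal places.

Sort the longitudes: -179.034°, -172.853°, -162.676°, +175.559°.
Eastward gaps between consecutive values (wrapping around): 6.181°, 10.177°, 338.235°, 5.407°.
Largest gap = 338.235° ⇒ minimal covering band is its complement: 360° − 338.235° = 21.765°.
Band runs from +175.559° eastward to -162.676°, crossing the antimeridian.

21.765°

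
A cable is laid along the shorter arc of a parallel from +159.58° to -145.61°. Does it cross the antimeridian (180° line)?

Naïve |-145.61 − 159.58| = 305.19° > 180°, so the shorter arc goes the other way round — across 180°.
Signed shortest Δλ = ((-145.61 − 159.58 + 180) mod 360) − 180 = 54.81°.
Going east by 54.81° from +159.58° passes through 180° before reaching -145.61°.

Yes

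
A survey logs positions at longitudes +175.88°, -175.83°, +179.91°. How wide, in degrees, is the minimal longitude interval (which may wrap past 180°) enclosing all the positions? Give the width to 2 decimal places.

8.29°

Sort the longitudes: -175.83°, +175.88°, +179.91°.
Eastward gaps between consecutive values (wrapping around): 351.71°, 4.03°, 4.26°.
Largest gap = 351.71° ⇒ minimal covering band is its complement: 360° − 351.71° = 8.29°.
Band runs from +175.88° eastward to -175.83°, crossing the antimeridian.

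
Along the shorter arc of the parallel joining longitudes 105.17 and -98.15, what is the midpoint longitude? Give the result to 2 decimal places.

Signed shortest Δλ from +105.17° to -98.15° is +156.68°.
Midpoint longitude = +105.17° + (+156.68°)/2 = +105.17° + 78.34° = +183.51°.
Normalise into (−180°, 180°]: -176.49°.
(The naïve average (+105.17 + -98.15)/2 = 3.51° is on the wrong side of the globe.)

-176.49°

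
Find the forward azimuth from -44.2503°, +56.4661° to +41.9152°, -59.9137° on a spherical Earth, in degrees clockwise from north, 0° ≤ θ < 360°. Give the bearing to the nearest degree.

290°

Δλ = -59.9137 − 56.4661 = -116.3798°.
θ = atan2( sin Δλ · cos φ₂ , cos φ₁ · sin φ₂ − sin φ₁ · cos φ₂ · cos Δλ )
  = atan2(-0.66665, 0.24779) = -69.610° → normalised to [0°, 360°): 290.390°.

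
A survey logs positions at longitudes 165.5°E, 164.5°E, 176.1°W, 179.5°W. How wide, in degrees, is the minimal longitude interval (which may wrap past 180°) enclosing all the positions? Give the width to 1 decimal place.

Sort the longitudes: -179.5°, -176.1°, +164.5°, +165.5°.
Eastward gaps between consecutive values (wrapping around): 3.4°, 340.6°, 1.0°, 15.0°.
Largest gap = 340.6° ⇒ minimal covering band is its complement: 360° − 340.6° = 19.4°.
Band runs from +164.5° eastward to -176.1°, crossing the antimeridian.

19.4°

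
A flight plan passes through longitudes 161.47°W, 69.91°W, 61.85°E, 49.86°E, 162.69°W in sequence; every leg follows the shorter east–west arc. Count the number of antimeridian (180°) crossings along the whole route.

Leg 1: -161.47° → -69.91°, shortest Δλ = 91.56° (east) — does not cross 180°.
Leg 2: -69.91° → +61.85°, shortest Δλ = 131.76° (east) — does not cross 180°.
Leg 3: +61.85° → +49.86°, shortest Δλ = -11.99° (west) — does not cross 180°.
Leg 4: +49.86° → -162.69°, shortest Δλ = 147.45° (east) — crosses 180°.
Total crossings: 1.

1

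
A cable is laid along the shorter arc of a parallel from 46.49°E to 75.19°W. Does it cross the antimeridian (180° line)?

No

Signed shortest Δλ = ((-75.19 − 46.49 + 180) mod 360) − 180 = -121.68°.
Going west by 121.68° from +46.49° reaches -75.19° without touching 180°.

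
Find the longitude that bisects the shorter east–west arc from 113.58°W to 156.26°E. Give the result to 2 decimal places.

Signed shortest Δλ from -113.58° to +156.26° is -90.16°.
Midpoint longitude = -113.58° + (-90.16°)/2 = -113.58° − 45.08° = -158.66°.
(The naïve average (-113.58 + +156.26)/2 = 21.34° is on the wrong side of the globe.)

158.66°W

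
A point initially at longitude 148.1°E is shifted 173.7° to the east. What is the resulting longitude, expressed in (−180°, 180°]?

Start at +148.1°; shift +173.7° → +321.8°.
+321.8° lies outside (−180°, 180°]; subtract 360° → -38.2°.

38.2°W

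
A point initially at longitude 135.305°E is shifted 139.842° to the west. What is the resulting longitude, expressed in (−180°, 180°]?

Start at +135.305°; shift −139.842° → -4.537°.
-4.537° already lies in (−180°, 180°].

4.537°W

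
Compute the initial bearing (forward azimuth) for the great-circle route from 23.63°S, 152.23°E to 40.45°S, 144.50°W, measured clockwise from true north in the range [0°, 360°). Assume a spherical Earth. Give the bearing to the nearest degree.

124°

Δλ = -144.50 − 152.23 = -296.73°; wrapped into (−180°, 180°]: 63.27°.
θ = atan2( sin Δλ · cos φ₂ , cos φ₁ · sin φ₂ − sin φ₁ · cos φ₂ · cos Δλ )
  = atan2(0.67965, -0.45719) = 123.928° → normalised to [0°, 360°): 123.928°.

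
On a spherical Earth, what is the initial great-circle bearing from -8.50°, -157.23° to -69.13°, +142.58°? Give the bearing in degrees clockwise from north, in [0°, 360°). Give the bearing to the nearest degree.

199°

Δλ = 142.58 − -157.23 = 299.81°; wrapped into (−180°, 180°]: -60.19°.
θ = atan2( sin Δλ · cos φ₂ , cos φ₁ · sin φ₂ − sin φ₁ · cos φ₂ · cos Δλ )
  = atan2(-0.30911, -0.89795) = -161.005° → normalised to [0°, 360°): 198.995°.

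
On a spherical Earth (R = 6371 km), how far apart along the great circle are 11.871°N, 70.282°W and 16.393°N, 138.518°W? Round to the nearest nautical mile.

Δλ = -138.518 − -70.282 = -68.236°.
Δφ = 16.393 − 11.871 = 4.522°.
a = sin²(Δφ/2) + cos φ₁ · cos φ₂ · sin²(Δλ/2) = 0.296920.
c = 2·atan2(√a, √(1−a)) = 1.15255 rad → d = 6371·c ≈ 7342.89 km ≈ 3964.84 nmi.

3965 nmi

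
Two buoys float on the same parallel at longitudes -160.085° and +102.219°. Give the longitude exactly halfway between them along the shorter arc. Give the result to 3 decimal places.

+151.067°

Signed shortest Δλ from -160.085° to +102.219° is -97.696°.
Midpoint longitude = -160.085° + (-97.696°)/2 = -160.085° − 48.848° = -208.933°.
Normalise into (−180°, 180°]: +151.067°.
(The naïve average (-160.085 + +102.219)/2 = -28.933° is on the wrong side of the globe.)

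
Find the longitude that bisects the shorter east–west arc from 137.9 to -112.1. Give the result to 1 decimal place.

Signed shortest Δλ from +137.9° to -112.1° is +110.0°.
Midpoint longitude = +137.9° + (+110.0°)/2 = +137.9° + 55.0° = +192.9°.
Normalise into (−180°, 180°]: -167.1°.
(The naïve average (+137.9 + -112.1)/2 = 12.9° is on the wrong side of the globe.)

-167.1°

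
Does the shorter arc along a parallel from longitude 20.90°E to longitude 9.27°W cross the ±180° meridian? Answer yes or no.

No

Signed shortest Δλ = ((-9.27 − 20.90 + 180) mod 360) − 180 = -30.17°.
Going west by 30.17° from +20.90° reaches -9.27° without touching 180°.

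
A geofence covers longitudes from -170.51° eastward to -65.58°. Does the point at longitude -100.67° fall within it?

Yes

Band width going east from -170.51° to -65.58°: ((-65.58 − -170.51) mod 360) = 104.93°.
Offset of -100.67° east of the west edge: ((-100.67 − -170.51) mod 360) = 69.84°.
69.84° ≤ 104.93° ⇒ inside.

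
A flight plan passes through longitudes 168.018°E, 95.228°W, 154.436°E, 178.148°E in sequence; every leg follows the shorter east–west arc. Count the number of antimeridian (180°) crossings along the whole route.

2

Leg 1: +168.018° → -95.228°, shortest Δλ = 96.754° (east) — crosses 180°.
Leg 2: -95.228° → +154.436°, shortest Δλ = -110.336° (west) — crosses 180°.
Leg 3: +154.436° → +178.148°, shortest Δλ = 23.712° (east) — does not cross 180°.
Total crossings: 2.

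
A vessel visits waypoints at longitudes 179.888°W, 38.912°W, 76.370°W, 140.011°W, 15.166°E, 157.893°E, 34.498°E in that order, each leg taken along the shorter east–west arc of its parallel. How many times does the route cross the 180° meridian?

Leg 1: -179.888° → -38.912°, shortest Δλ = 140.976° (east) — does not cross 180°.
Leg 2: -38.912° → -76.370°, shortest Δλ = -37.458° (west) — does not cross 180°.
Leg 3: -76.370° → -140.011°, shortest Δλ = -63.641° (west) — does not cross 180°.
Leg 4: -140.011° → +15.166°, shortest Δλ = 155.177° (east) — does not cross 180°.
Leg 5: +15.166° → +157.893°, shortest Δλ = 142.727° (east) — does not cross 180°.
Leg 6: +157.893° → +34.498°, shortest Δλ = -123.395° (west) — does not cross 180°.
Total crossings: 0.

0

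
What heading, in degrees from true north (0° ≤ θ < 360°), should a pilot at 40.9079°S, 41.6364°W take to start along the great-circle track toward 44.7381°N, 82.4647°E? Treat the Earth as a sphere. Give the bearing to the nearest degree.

Δλ = 82.4647 − -41.6364 = 124.1011°.
θ = atan2( sin Δλ · cos φ₂ , cos φ₁ · sin φ₂ − sin φ₁ · cos φ₂ · cos Δλ )
  = atan2(0.58819, 0.27116) = 65.250° → normalised to [0°, 360°): 65.250°.

65°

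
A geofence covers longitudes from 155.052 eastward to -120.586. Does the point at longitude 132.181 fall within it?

No

Band width going east from +155.052° to -120.586°: ((-120.586 − 155.052) mod 360) = 84.362°.
Offset of +132.181° east of the west edge: ((132.181 − 155.052) mod 360) = 337.129°.
337.129° > 84.362° ⇒ outside.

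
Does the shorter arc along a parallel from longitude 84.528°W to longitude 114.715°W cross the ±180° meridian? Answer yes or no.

Signed shortest Δλ = ((-114.715 − -84.528 + 180) mod 360) − 180 = -30.187°.
Going west by 30.187° from -84.528° reaches -114.715° without touching 180°.

No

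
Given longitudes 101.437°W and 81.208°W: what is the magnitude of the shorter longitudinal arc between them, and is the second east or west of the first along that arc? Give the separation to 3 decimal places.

Raw difference: -81.208 − -101.437 = 20.229°.
Normalise into (−180°, 180°]: 20.229° stays 20.229°.
Positive ⇒ the second point lies to the east; separation 20.229°.

20.229° east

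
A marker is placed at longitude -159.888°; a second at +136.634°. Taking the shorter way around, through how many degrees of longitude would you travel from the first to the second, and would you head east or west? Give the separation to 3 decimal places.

63.478° west

Raw difference: 136.634 − -159.888 = 296.522°.
Normalise into (−180°, 180°]: 296.522° − 360° = -63.478°.
Negative ⇒ the second point lies to the west; separation 63.478°.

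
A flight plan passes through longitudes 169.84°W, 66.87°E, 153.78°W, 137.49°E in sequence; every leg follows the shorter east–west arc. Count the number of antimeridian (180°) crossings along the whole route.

Leg 1: -169.84° → +66.87°, shortest Δλ = -123.29° (west) — crosses 180°.
Leg 2: +66.87° → -153.78°, shortest Δλ = 139.35° (east) — crosses 180°.
Leg 3: -153.78° → +137.49°, shortest Δλ = -68.73° (west) — crosses 180°.
Total crossings: 3.

3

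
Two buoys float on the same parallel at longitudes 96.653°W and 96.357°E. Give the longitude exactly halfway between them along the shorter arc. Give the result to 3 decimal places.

Signed shortest Δλ from -96.653° to +96.357° is -166.990°.
Midpoint longitude = -96.653° + (-166.990°)/2 = -96.653° − 83.495° = -180.148°.
Normalise into (−180°, 180°]: +179.852°.
(The naïve average (-96.653 + +96.357)/2 = -0.148° is on the wrong side of the globe.)

179.852°E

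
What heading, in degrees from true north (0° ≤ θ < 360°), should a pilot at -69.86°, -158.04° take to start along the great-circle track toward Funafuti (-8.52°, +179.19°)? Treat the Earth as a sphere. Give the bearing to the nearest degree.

Δλ = 179.19 − -158.04 = 337.23°; wrapped into (−180°, 180°]: -22.77°.
θ = atan2( sin Δλ · cos φ₂ , cos φ₁ · sin φ₂ − sin φ₁ · cos φ₂ · cos Δλ )
  = atan2(-0.38276, 0.80512) = -25.427° → normalised to [0°, 360°): 334.573°.

335°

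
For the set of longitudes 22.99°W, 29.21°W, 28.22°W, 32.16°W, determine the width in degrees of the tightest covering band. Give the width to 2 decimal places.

Sort the longitudes: -32.16°, -29.21°, -28.22°, -22.99°.
Eastward gaps between consecutive values (wrapping around): 2.95°, 0.99°, 5.23°, 350.83°.
Largest gap = 350.83° ⇒ minimal covering band is its complement: 360° − 350.83° = 9.17°.
Band runs from -32.16° eastward to -22.99°.

9.17°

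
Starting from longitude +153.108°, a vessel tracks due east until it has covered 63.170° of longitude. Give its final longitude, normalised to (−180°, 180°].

-143.722°

Start at +153.108°; shift +63.170° → +216.278°.
+216.278° lies outside (−180°, 180°]; subtract 360° → -143.722°.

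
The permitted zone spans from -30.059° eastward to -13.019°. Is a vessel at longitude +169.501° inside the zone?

No

Band width going east from -30.059° to -13.019°: ((-13.019 − -30.059) mod 360) = 17.040°.
Offset of +169.501° east of the west edge: ((169.501 − -30.059) mod 360) = 199.560°.
199.560° > 17.040° ⇒ outside.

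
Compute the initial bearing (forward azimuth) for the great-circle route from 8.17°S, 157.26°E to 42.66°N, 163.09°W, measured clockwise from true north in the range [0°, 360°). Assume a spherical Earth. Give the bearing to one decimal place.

Δλ = -163.09 − 157.26 = -320.35°; wrapped into (−180°, 180°]: 39.65°.
θ = atan2( sin Δλ · cos φ₂ , cos φ₁ · sin φ₂ − sin φ₁ · cos φ₂ · cos Δλ )
  = atan2(0.46925, 0.75123) = 31.990° → normalised to [0°, 360°): 31.990°.

32.0°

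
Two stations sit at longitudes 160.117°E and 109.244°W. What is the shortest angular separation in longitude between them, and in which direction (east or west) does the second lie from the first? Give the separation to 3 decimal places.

90.639° east

Raw difference: -109.244 − 160.117 = -269.361°.
Normalise into (−180°, 180°]: -269.361° + 360° = 90.639°.
Positive ⇒ the second point lies to the east; separation 90.639°.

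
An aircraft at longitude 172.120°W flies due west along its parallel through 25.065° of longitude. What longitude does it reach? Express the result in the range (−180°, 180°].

Start at -172.120°; shift −25.065° → -197.185°.
-197.185° lies outside (−180°, 180°]; add 360° → +162.815°.

162.815°E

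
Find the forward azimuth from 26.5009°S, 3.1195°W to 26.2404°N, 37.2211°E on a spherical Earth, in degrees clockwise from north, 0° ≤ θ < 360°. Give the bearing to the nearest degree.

40°

Δλ = 37.2211 − -3.1195 = 40.3406°.
θ = atan2( sin Δλ · cos φ₂ , cos φ₁ · sin φ₂ − sin φ₁ · cos φ₂ · cos Δλ )
  = atan2(0.58062, 0.70074) = 39.645° → normalised to [0°, 360°): 39.645°.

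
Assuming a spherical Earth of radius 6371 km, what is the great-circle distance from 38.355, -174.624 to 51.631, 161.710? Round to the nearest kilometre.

Δλ = 161.710 − -174.624 = 336.334°; wrapped into (−180°, 180°]: -23.666°.
Δφ = 51.631 − 38.355 = 13.276°.
a = sin²(Δφ/2) + cos φ₁ · cos φ₂ · sin²(Δλ/2) = 0.033830.
c = 2·atan2(√a, √(1−a)) = 0.36997 rad → d = 6371·c ≈ 2357.06 km.

2357 km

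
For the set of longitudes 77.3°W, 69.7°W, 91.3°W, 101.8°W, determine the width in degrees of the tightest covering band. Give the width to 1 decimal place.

Sort the longitudes: -101.8°, -91.3°, -77.3°, -69.7°.
Eastward gaps between consecutive values (wrapping around): 10.5°, 14.0°, 7.6°, 327.9°.
Largest gap = 327.9° ⇒ minimal covering band is its complement: 360° − 327.9° = 32.1°.
Band runs from -101.8° eastward to -69.7°.

32.1°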